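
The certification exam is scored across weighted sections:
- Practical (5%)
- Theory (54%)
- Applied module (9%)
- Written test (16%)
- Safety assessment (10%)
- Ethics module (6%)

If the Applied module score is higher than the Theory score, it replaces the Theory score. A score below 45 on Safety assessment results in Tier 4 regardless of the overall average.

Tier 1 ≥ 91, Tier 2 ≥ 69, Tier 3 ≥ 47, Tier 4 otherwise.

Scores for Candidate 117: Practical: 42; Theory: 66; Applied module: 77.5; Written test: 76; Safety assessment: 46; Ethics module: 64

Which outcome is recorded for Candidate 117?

Tier 2

Applied module (77.5) > Theory (66), so Theory counts as 77.5.
Safety assessment score 46 ≥ 45: minimum met.
Weighted total:
  Practical 42 × 0.05 = 2.1
  Theory 77.5 × 0.54 = 41.85
  Applied module 77.5 × 0.09 = 6.975
  Written test 76 × 0.16 = 12.16
  Safety assessment 46 × 0.1 = 4.6
  Ethics module 64 × 0.06 = 3.84
Sum = 71.525
71.525 is ≥ 69 and < 91 → Tier 2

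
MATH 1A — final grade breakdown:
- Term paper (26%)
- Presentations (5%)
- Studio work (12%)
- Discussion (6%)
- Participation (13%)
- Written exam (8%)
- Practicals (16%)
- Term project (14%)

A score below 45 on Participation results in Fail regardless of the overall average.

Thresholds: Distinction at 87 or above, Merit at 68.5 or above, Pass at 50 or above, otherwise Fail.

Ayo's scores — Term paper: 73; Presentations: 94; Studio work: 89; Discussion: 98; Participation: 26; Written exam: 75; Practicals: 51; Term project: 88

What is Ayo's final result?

Participation score 26 < 45: minimum not met.
Weighted total:
  Term paper 73 × 0.26 = 18.98
  Presentations 94 × 0.05 = 4.7
  Studio work 89 × 0.12 = 10.68
  Discussion 98 × 0.06 = 5.88
  Participation 26 × 0.13 = 3.38
  Written exam 75 × 0.08 = 6
  Practicals 51 × 0.16 = 8.16
  Term project 88 × 0.14 = 12.32
Sum = 70.1
Because the Participation minimum was not met, the result is Fail.

Fail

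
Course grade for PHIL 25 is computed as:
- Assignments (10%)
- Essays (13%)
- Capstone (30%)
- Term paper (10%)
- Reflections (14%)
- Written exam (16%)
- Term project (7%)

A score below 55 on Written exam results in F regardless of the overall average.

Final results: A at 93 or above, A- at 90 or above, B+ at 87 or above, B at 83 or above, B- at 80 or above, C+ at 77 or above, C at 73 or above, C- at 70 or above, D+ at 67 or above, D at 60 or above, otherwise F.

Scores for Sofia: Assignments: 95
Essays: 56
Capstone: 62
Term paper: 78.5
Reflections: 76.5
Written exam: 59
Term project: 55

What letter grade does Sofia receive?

D+

Written exam score 59 ≥ 55: minimum met.
Weighted total:
  Assignments 95 × 0.1 = 9.5
  Essays 56 × 0.13 = 7.28
  Capstone 62 × 0.3 = 18.6
  Term paper 78.5 × 0.1 = 7.85
  Reflections 76.5 × 0.14 = 10.71
  Written exam 59 × 0.16 = 9.44
  Term project 55 × 0.07 = 3.85
Sum = 67.23
67.23 is ≥ 67 and < 70 → D+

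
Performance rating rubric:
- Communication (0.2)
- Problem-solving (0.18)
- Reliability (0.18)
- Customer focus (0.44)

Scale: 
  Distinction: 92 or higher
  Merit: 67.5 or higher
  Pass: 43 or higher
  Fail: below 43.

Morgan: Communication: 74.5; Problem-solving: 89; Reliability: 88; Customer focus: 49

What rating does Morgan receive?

Merit

Weighted total:
  Communication 74.5 × 0.2 = 14.9
  Problem-solving 89 × 0.18 = 16.02
  Reliability 88 × 0.18 = 15.84
  Customer focus 49 × 0.44 = 21.56
Sum = 68.32
68.32 is ≥ 67.5 and < 92 → Merit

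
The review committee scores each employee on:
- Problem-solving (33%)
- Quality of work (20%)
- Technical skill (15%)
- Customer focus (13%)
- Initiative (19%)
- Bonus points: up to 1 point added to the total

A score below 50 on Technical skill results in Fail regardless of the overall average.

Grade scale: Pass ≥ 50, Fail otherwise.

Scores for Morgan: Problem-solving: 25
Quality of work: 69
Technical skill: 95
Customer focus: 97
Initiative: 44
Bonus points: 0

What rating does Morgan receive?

Technical skill score 95 ≥ 50: minimum met.
Weighted total:
  Problem-solving 25 × 0.33 = 8.25
  Quality of work 69 × 0.2 = 13.8
  Technical skill 95 × 0.15 = 14.25
  Customer focus 97 × 0.13 = 12.61
  Initiative 44 × 0.19 = 8.36
Sum = 57.27
Bonus points: 57.27 + 0 = 57.27
57.27 ≥ 50 → Pass

Pass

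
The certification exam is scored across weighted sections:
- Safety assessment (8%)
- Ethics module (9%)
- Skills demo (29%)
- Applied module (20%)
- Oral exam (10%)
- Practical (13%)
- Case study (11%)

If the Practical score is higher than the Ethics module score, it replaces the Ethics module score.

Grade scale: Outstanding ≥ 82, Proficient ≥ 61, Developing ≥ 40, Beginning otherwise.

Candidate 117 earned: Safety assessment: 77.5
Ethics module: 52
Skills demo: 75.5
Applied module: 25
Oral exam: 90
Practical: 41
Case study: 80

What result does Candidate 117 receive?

Developing

Practical (41) ≤ Ethics module (52), so Ethics module stays at 52.
Weighted total:
  Safety assessment 77.5 × 0.08 = 6.2
  Ethics module 52 × 0.09 = 4.68
  Skills demo 75.5 × 0.29 = 21.895
  Applied module 25 × 0.2 = 5
  Oral exam 90 × 0.1 = 9
  Practical 41 × 0.13 = 5.33
  Case study 80 × 0.11 = 8.8
Sum = 60.905
60.905 is ≥ 40 and < 61 → Developing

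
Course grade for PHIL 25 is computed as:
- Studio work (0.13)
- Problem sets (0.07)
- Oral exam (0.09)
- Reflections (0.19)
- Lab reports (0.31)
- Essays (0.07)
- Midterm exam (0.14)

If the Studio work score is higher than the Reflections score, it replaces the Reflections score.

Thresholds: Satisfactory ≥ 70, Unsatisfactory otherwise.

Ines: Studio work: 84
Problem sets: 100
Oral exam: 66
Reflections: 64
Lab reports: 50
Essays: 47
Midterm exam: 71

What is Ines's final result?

Unsatisfactory

Studio work (84) > Reflections (64), so Reflections counts as 84.
Weighted total:
  Studio work 84 × 0.13 = 10.92
  Problem sets 100 × 0.07 = 7
  Oral exam 66 × 0.09 = 5.94
  Reflections 84 × 0.19 = 15.96
  Lab reports 50 × 0.31 = 15.5
  Essays 47 × 0.07 = 3.29
  Midterm exam 71 × 0.14 = 9.94
Sum = 68.55
68.55 < 70 → Unsatisfactory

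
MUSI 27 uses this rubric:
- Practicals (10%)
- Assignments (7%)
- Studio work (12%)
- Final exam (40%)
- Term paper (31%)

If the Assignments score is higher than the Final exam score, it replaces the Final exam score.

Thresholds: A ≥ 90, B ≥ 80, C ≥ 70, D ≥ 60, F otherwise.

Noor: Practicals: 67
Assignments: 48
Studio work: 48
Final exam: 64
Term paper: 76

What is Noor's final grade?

Assignments (48) ≤ Final exam (64), so Final exam stays at 64.
Weighted total:
  Practicals 67 × 0.1 = 6.7
  Assignments 48 × 0.07 = 3.36
  Studio work 48 × 0.12 = 5.76
  Final exam 64 × 0.4 = 25.6
  Term paper 76 × 0.31 = 23.56
Sum = 64.98
64.98 is ≥ 60 and < 70 → D

D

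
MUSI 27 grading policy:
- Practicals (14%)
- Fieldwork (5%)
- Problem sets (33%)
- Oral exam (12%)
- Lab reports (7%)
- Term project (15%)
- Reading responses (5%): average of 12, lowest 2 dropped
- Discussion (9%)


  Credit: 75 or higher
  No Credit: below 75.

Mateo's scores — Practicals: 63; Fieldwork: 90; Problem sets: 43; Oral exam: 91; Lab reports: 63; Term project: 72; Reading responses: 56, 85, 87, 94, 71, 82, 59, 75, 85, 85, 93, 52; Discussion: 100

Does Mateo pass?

Reading responses: drop 52, 56 → average of remaining 10 = 816/10 = 81.6
Weighted total:
  Practicals 63 × 0.14 = 8.82
  Fieldwork 90 × 0.05 = 4.5
  Problem sets 43 × 0.33 = 14.19
  Oral exam 91 × 0.12 = 10.92
  Lab reports 63 × 0.07 = 4.41
  Term project 72 × 0.15 = 10.8
  Reading responses 81.6 × 0.05 = 4.08
  Discussion 100 × 0.09 = 9
Sum = 66.72
66.72 < 75 → No Credit

No Credit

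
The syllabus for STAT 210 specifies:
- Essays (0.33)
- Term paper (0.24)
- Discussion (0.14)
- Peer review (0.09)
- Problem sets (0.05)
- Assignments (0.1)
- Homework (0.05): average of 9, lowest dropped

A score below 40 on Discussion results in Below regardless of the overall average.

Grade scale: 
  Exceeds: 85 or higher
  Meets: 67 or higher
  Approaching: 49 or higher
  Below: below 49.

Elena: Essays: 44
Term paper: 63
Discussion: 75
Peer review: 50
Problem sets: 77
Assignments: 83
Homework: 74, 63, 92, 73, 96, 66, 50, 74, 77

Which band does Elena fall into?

Approaching

Homework: drop 50 → average of remaining 8 = 615/8 = 76.875
Discussion score 75 ≥ 40: minimum met.
Weighted total:
  Essays 44 × 0.33 = 14.52
  Term paper 63 × 0.24 = 15.12
  Discussion 75 × 0.14 = 10.5
  Peer review 50 × 0.09 = 4.5
  Problem sets 77 × 0.05 = 3.85
  Assignments 83 × 0.1 = 8.3
  Homework 76.875 × 0.05 = 3.84375
Sum = 60.63375
60.63375 is ≥ 49 and < 67 → Approaching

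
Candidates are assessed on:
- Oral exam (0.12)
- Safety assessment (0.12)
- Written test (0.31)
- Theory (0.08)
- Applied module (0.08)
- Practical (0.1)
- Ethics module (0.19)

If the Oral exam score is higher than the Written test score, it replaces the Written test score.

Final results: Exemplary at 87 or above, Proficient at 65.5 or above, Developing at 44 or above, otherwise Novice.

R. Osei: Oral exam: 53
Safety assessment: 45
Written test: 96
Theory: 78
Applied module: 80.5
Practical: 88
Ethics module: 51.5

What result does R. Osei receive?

Proficient

Oral exam (53) ≤ Written test (96), so Written test stays at 96.
Weighted total:
  Oral exam 53 × 0.12 = 6.36
  Safety assessment 45 × 0.12 = 5.4
  Written test 96 × 0.31 = 29.76
  Theory 78 × 0.08 = 6.24
  Applied module 80.5 × 0.08 = 6.44
  Practical 88 × 0.1 = 8.8
  Ethics module 51.5 × 0.19 = 9.785
Sum = 72.785
72.785 is ≥ 65.5 and < 87 → Proficient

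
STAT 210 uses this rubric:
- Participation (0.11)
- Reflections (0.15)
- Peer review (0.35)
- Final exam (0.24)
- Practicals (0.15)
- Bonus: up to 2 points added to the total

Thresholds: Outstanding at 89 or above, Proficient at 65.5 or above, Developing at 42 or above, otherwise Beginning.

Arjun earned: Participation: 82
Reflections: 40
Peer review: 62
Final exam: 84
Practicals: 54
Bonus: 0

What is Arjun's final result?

Developing

Weighted total:
  Participation 82 × 0.11 = 9.02
  Reflections 40 × 0.15 = 6
  Peer review 62 × 0.35 = 21.7
  Final exam 84 × 0.24 = 20.16
  Practicals 54 × 0.15 = 8.1
Sum = 64.98
Bonus: 64.98 + 0 = 64.98
64.98 is ≥ 42 and < 65.5 → Developing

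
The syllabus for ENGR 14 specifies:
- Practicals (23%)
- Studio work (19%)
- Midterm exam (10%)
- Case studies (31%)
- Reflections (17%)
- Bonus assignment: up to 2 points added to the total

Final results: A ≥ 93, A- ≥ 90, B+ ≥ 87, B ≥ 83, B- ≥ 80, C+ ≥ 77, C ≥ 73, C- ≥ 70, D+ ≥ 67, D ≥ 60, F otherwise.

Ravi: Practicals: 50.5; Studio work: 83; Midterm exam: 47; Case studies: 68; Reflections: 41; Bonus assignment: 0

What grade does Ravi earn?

Weighted total:
  Practicals 50.5 × 0.23 = 11.615
  Studio work 83 × 0.19 = 15.77
  Midterm exam 47 × 0.1 = 4.7
  Case studies 68 × 0.31 = 21.08
  Reflections 41 × 0.17 = 6.97
Sum = 60.135
Bonus assignment: 60.135 + 0 = 60.135
60.135 is ≥ 60 and < 67 → D

D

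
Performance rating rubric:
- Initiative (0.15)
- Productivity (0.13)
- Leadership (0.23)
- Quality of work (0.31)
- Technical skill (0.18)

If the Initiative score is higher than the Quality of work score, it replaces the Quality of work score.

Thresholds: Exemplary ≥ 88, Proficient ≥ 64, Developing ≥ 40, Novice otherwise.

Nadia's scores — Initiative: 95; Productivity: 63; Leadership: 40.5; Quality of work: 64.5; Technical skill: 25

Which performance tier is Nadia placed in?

Initiative (95) > Quality of work (64.5), so Quality of work counts as 95.
Weighted total:
  Initiative 95 × 0.15 = 14.25
  Productivity 63 × 0.13 = 8.19
  Leadership 40.5 × 0.23 = 9.315
  Quality of work 95 × 0.31 = 29.45
  Technical skill 25 × 0.18 = 4.5
Sum = 65.705
65.705 is ≥ 64 and < 88 → Proficient

Proficient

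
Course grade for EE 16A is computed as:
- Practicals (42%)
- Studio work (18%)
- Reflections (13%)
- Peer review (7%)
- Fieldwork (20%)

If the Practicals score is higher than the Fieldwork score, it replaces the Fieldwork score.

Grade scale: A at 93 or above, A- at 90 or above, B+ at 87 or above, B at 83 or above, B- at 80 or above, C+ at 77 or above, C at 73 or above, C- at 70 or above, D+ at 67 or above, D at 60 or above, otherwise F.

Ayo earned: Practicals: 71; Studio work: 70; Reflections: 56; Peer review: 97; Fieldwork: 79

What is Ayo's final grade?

C-

Practicals (71) ≤ Fieldwork (79), so Fieldwork stays at 79.
Weighted total:
  Practicals 71 × 0.42 = 29.82
  Studio work 70 × 0.18 = 12.6
  Reflections 56 × 0.13 = 7.28
  Peer review 97 × 0.07 = 6.79
  Fieldwork 79 × 0.2 = 15.8
Sum = 72.29
72.29 is ≥ 70 and < 73 → C-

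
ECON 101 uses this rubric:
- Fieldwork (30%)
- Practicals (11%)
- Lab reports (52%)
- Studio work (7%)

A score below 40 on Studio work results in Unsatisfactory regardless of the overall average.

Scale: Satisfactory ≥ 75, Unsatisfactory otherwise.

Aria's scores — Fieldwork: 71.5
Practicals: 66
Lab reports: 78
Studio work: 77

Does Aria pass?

Unsatisfactory

Studio work score 77 ≥ 40: minimum met.
Weighted total:
  Fieldwork 71.5 × 0.3 = 21.45
  Practicals 66 × 0.11 = 7.26
  Lab reports 78 × 0.52 = 40.56
  Studio work 77 × 0.07 = 5.39
Sum = 74.66
74.66 < 75 → Unsatisfactory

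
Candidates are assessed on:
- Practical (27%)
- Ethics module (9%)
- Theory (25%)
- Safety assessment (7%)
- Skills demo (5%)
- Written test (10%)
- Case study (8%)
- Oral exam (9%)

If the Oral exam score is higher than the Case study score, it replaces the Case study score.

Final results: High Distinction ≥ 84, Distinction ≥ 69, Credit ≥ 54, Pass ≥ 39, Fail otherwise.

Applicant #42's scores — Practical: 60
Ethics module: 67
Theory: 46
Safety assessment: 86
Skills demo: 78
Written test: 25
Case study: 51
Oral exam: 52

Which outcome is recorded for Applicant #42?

Oral exam (52) > Case study (51), so Case study counts as 52.
Weighted total:
  Practical 60 × 0.27 = 16.2
  Ethics module 67 × 0.09 = 6.03
  Theory 46 × 0.25 = 11.5
  Safety assessment 86 × 0.07 = 6.02
  Skills demo 78 × 0.05 = 3.9
  Written test 25 × 0.1 = 2.5
  Case study 52 × 0.08 = 4.16
  Oral exam 52 × 0.09 = 4.68
Sum = 54.99
54.99 is ≥ 54 and < 69 → Credit

Credit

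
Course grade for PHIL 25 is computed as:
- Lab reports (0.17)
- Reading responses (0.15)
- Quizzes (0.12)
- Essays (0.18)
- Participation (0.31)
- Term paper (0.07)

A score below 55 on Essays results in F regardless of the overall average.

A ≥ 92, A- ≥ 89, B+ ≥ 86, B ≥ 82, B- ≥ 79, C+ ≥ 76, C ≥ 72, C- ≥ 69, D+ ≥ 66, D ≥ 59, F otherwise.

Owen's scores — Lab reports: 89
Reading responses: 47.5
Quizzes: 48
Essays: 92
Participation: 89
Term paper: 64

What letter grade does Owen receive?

C+

Essays score 92 ≥ 55: minimum met.
Weighted total:
  Lab reports 89 × 0.17 = 15.13
  Reading responses 47.5 × 0.15 = 7.125
  Quizzes 48 × 0.12 = 5.76
  Essays 92 × 0.18 = 16.56
  Participation 89 × 0.31 = 27.59
  Term paper 64 × 0.07 = 4.48
Sum = 76.645
76.645 is ≥ 76 and < 79 → C+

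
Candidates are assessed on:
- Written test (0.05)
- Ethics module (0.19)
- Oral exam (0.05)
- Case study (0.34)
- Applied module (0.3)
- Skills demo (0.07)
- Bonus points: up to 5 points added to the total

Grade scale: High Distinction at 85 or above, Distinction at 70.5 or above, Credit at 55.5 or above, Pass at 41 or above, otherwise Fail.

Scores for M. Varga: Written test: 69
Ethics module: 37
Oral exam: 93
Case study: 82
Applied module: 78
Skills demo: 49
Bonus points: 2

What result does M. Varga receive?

Weighted total:
  Written test 69 × 0.05 = 3.45
  Ethics module 37 × 0.19 = 7.03
  Oral exam 93 × 0.05 = 4.65
  Case study 82 × 0.34 = 27.88
  Applied module 78 × 0.3 = 23.4
  Skills demo 49 × 0.07 = 3.43
Sum = 69.84
Bonus points: 69.84 + 2 = 71.84
71.84 is ≥ 70.5 and < 85 → Distinction

Distinction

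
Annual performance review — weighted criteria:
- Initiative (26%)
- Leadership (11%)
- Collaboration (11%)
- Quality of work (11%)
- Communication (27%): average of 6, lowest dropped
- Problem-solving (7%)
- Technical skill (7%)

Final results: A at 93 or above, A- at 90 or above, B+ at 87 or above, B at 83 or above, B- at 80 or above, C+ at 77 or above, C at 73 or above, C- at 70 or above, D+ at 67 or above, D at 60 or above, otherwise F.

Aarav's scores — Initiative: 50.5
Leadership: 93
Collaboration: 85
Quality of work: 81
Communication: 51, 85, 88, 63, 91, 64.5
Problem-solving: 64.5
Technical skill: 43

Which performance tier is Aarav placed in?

Communication: drop 51 → average of remaining 5 = 391.5/5 = 78.3
Weighted total:
  Initiative 50.5 × 0.26 = 13.13
  Leadership 93 × 0.11 = 10.23
  Collaboration 85 × 0.11 = 9.35
  Quality of work 81 × 0.11 = 8.91
  Communication 78.3 × 0.27 = 21.141
  Problem-solving 64.5 × 0.07 = 4.515
  Technical skill 43 × 0.07 = 3.01
Sum = 70.286
70.286 is ≥ 70 and < 73 → C-

C-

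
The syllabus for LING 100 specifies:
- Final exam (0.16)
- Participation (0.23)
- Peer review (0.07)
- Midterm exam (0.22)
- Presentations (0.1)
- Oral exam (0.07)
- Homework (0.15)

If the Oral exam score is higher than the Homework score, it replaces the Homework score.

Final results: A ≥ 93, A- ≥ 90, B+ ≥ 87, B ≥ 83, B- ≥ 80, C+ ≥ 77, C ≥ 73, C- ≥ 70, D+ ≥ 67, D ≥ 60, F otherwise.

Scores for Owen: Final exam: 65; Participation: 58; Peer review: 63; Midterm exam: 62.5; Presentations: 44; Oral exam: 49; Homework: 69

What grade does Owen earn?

D

Oral exam (49) ≤ Homework (69), so Homework stays at 69.
Weighted total:
  Final exam 65 × 0.16 = 10.4
  Participation 58 × 0.23 = 13.34
  Peer review 63 × 0.07 = 4.41
  Midterm exam 62.5 × 0.22 = 13.75
  Presentations 44 × 0.1 = 4.4
  Oral exam 49 × 0.07 = 3.43
  Homework 69 × 0.15 = 10.35
Sum = 60.08
60.08 is ≥ 60 and < 67 → D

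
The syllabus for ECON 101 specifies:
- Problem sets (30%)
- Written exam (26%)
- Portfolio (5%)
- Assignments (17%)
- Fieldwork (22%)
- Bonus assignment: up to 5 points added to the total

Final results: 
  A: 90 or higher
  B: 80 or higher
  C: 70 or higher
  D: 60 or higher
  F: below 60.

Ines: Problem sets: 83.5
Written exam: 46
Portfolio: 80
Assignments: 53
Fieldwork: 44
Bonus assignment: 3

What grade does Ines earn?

D

Weighted total:
  Problem sets 83.5 × 0.3 = 25.05
  Written exam 46 × 0.26 = 11.96
  Portfolio 80 × 0.05 = 4
  Assignments 53 × 0.17 = 9.01
  Fieldwork 44 × 0.22 = 9.68
Sum = 59.7
Bonus assignment: 59.7 + 3 = 62.7
62.7 is ≥ 60 and < 70 → D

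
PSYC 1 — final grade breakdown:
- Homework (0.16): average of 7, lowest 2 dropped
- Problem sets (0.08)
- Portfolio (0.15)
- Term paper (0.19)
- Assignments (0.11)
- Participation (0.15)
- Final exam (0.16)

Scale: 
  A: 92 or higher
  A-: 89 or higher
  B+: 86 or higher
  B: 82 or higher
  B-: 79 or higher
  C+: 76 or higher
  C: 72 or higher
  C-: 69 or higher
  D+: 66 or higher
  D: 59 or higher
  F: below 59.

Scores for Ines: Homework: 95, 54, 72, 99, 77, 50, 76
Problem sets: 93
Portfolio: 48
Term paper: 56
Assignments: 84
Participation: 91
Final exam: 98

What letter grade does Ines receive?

Homework: drop 50, 54 → average of remaining 5 = 419/5 = 83.8
Weighted total:
  Homework 83.8 × 0.16 = 13.408
  Problem sets 93 × 0.08 = 7.44
  Portfolio 48 × 0.15 = 7.2
  Term paper 56 × 0.19 = 10.64
  Assignments 84 × 0.11 = 9.24
  Participation 91 × 0.15 = 13.65
  Final exam 98 × 0.16 = 15.68
Sum = 77.258
77.258 is ≥ 76 and < 79 → C+

C+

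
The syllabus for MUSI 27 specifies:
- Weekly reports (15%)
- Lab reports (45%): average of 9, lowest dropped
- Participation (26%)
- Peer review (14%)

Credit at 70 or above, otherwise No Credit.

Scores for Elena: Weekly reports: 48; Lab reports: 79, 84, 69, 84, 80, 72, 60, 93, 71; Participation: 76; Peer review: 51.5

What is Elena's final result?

Lab reports: drop 60 → average of remaining 8 = 632/8 = 79
Weighted total:
  Weekly reports 48 × 0.15 = 7.2
  Lab reports 79 × 0.45 = 35.55
  Participation 76 × 0.26 = 19.76
  Peer review 51.5 × 0.14 = 7.21
Sum = 69.72
69.72 < 70 → No Credit

No Credit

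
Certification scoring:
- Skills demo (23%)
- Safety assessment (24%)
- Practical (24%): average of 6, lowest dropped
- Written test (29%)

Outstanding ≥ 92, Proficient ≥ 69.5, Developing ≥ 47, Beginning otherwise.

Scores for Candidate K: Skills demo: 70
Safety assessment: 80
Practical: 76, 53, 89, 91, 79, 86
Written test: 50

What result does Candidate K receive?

Proficient

Practical: drop 53 → average of remaining 5 = 421/5 = 84.2
Weighted total:
  Skills demo 70 × 0.23 = 16.1
  Safety assessment 80 × 0.24 = 19.2
  Practical 84.2 × 0.24 = 20.208
  Written test 50 × 0.29 = 14.5
Sum = 70.008
70.008 is ≥ 69.5 and < 92 → Proficient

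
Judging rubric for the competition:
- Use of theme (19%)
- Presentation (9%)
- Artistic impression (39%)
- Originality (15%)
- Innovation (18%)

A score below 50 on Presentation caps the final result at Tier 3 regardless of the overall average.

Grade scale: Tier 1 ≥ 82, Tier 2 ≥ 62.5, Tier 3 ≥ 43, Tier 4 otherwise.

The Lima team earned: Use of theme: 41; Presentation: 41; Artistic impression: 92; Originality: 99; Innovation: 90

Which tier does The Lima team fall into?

Presentation score 41 < 50: minimum not met.
Weighted total:
  Use of theme 41 × 0.19 = 7.79
  Presentation 41 × 0.09 = 3.69
  Artistic impression 92 × 0.39 = 35.88
  Originality 99 × 0.15 = 14.85
  Innovation 90 × 0.18 = 16.2
Sum = 78.41
78.41 would be Tier 2; cap at Tier 3 applies → Tier 3.

Tier 3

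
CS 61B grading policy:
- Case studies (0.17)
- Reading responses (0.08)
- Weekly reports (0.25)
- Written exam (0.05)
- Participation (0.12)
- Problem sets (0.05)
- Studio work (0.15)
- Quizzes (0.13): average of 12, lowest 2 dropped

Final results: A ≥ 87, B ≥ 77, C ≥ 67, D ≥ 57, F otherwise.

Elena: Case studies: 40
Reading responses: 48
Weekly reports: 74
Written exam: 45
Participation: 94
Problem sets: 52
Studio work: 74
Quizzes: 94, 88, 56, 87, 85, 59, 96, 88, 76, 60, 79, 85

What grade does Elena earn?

C

Quizzes: drop 56, 59 → average of remaining 10 = 838/10 = 83.8
Weighted total:
  Case studies 40 × 0.17 = 6.8
  Reading responses 48 × 0.08 = 3.84
  Weekly reports 74 × 0.25 = 18.5
  Written exam 45 × 0.05 = 2.25
  Participation 94 × 0.12 = 11.28
  Problem sets 52 × 0.05 = 2.6
  Studio work 74 × 0.15 = 11.1
  Quizzes 83.8 × 0.13 = 10.894
Sum = 67.264
67.264 is ≥ 67 and < 77 → C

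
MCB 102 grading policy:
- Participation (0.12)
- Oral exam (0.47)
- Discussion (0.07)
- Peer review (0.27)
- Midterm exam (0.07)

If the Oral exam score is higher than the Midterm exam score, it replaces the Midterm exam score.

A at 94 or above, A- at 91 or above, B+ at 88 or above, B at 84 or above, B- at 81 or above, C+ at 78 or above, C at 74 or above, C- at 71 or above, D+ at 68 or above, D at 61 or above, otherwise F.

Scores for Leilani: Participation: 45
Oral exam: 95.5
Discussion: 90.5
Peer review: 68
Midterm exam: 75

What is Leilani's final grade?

Oral exam (95.5) > Midterm exam (75), so Midterm exam counts as 95.5.
Weighted total:
  Participation 45 × 0.12 = 5.4
  Oral exam 95.5 × 0.47 = 44.885
  Discussion 90.5 × 0.07 = 6.335
  Peer review 68 × 0.27 = 18.36
  Midterm exam 95.5 × 0.07 = 6.685
Sum = 81.665
81.665 is ≥ 81 and < 84 → B-

B-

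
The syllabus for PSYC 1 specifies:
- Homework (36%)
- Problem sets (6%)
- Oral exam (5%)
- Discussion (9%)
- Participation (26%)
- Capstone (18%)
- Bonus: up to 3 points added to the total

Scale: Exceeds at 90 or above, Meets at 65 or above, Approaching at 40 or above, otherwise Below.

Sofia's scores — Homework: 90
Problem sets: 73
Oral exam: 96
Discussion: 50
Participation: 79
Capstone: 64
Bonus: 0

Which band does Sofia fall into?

Weighted total:
  Homework 90 × 0.36 = 32.4
  Problem sets 73 × 0.06 = 4.38
  Oral exam 96 × 0.05 = 4.8
  Discussion 50 × 0.09 = 4.5
  Participation 79 × 0.26 = 20.54
  Capstone 64 × 0.18 = 11.52
Sum = 78.14
Bonus: 78.14 + 0 = 78.14
78.14 is ≥ 65 and < 90 → Meets

Meets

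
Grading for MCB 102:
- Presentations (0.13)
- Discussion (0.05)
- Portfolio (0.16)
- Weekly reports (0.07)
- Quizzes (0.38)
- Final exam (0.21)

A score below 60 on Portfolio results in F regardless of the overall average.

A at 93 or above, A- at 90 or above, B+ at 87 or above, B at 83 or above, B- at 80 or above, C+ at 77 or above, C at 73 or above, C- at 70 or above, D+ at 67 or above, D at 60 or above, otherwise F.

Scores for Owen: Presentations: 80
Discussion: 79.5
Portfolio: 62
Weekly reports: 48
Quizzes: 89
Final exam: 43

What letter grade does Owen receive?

C-

Portfolio score 62 ≥ 60: minimum met.
Weighted total:
  Presentations 80 × 0.13 = 10.4
  Discussion 79.5 × 0.05 = 3.975
  Portfolio 62 × 0.16 = 9.92
  Weekly reports 48 × 0.07 = 3.36
  Quizzes 89 × 0.38 = 33.82
  Final exam 43 × 0.21 = 9.03
Sum = 70.505
70.505 is ≥ 70 and < 73 → C-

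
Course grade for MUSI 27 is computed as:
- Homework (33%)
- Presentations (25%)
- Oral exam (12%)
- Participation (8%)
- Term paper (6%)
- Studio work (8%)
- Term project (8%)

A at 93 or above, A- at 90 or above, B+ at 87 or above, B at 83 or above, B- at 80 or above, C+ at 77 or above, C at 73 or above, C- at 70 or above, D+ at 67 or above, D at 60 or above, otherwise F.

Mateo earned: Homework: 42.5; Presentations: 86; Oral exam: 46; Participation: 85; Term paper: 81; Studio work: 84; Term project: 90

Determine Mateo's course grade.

Weighted total:
  Homework 42.5 × 0.33 = 14.025
  Presentations 86 × 0.25 = 21.5
  Oral exam 46 × 0.12 = 5.52
  Participation 85 × 0.08 = 6.8
  Term paper 81 × 0.06 = 4.86
  Studio work 84 × 0.08 = 6.72
  Term project 90 × 0.08 = 7.2
Sum = 66.625
66.625 is ≥ 60 and < 67 → D

D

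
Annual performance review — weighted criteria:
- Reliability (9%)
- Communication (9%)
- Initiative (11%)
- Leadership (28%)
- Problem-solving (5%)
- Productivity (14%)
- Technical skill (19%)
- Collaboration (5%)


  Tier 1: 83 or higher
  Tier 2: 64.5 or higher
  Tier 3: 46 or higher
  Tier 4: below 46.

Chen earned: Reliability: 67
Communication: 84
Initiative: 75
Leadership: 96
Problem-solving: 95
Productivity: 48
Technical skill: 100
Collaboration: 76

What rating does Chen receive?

Tier 2

Weighted total:
  Reliability 67 × 0.09 = 6.03
  Communication 84 × 0.09 = 7.56
  Initiative 75 × 0.11 = 8.25
  Leadership 96 × 0.28 = 26.88
  Problem-solving 95 × 0.05 = 4.75
  Productivity 48 × 0.14 = 6.72
  Technical skill 100 × 0.19 = 19
  Collaboration 76 × 0.05 = 3.8
Sum = 82.99
82.99 is ≥ 64.5 and < 83 → Tier 2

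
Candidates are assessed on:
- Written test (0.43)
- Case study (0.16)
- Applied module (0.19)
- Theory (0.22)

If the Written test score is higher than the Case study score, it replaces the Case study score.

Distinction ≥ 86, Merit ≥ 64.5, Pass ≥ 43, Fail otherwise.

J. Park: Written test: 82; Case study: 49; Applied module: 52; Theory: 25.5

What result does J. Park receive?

Written test (82) > Case study (49), so Case study counts as 82.
Weighted total:
  Written test 82 × 0.43 = 35.26
  Case study 82 × 0.16 = 13.12
  Applied module 52 × 0.19 = 9.88
  Theory 25.5 × 0.22 = 5.61
Sum = 63.87
63.87 is ≥ 43 and < 64.5 → Pass

Pass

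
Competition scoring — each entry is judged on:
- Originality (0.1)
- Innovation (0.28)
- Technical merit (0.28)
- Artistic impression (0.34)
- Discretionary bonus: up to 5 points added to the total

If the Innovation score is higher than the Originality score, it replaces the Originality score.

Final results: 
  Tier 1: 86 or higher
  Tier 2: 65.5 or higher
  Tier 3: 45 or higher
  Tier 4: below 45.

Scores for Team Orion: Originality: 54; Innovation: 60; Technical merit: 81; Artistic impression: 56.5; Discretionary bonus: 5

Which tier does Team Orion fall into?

Tier 2

Innovation (60) > Originality (54), so Originality counts as 60.
Weighted total:
  Originality 60 × 0.1 = 6
  Innovation 60 × 0.28 = 16.8
  Technical merit 81 × 0.28 = 22.68
  Artistic impression 56.5 × 0.34 = 19.21
Sum = 64.69
Discretionary bonus: 64.69 + 5 = 69.69
69.69 is ≥ 65.5 and < 86 → Tier 2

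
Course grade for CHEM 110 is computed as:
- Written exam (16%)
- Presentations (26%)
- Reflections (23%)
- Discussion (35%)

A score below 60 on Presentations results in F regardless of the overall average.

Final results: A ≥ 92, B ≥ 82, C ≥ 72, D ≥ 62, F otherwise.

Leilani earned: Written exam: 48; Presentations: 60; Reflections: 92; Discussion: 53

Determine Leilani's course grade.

D

Presentations score 60 ≥ 60: minimum met.
Weighted total:
  Written exam 48 × 0.16 = 7.68
  Presentations 60 × 0.26 = 15.6
  Reflections 92 × 0.23 = 21.16
  Discussion 53 × 0.35 = 18.55
Sum = 62.99
62.99 is ≥ 62 and < 72 → D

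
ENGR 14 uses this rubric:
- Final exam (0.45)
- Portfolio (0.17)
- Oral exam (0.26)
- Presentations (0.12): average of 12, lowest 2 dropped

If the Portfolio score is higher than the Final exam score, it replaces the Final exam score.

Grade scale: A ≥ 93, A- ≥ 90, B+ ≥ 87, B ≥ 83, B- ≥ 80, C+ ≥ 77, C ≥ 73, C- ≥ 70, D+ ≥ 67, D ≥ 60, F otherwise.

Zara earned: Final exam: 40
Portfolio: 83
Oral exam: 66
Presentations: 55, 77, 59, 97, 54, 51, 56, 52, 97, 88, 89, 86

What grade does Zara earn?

Presentations: drop 51, 52 → average of remaining 10 = 758/10 = 75.8
Portfolio (83) > Final exam (40), so Final exam counts as 83.
Weighted total:
  Final exam 83 × 0.45 = 37.35
  Portfolio 83 × 0.17 = 14.11
  Oral exam 66 × 0.26 = 17.16
  Presentations 75.8 × 0.12 = 9.096
Sum = 77.716
77.716 is ≥ 77 and < 80 → C+

C+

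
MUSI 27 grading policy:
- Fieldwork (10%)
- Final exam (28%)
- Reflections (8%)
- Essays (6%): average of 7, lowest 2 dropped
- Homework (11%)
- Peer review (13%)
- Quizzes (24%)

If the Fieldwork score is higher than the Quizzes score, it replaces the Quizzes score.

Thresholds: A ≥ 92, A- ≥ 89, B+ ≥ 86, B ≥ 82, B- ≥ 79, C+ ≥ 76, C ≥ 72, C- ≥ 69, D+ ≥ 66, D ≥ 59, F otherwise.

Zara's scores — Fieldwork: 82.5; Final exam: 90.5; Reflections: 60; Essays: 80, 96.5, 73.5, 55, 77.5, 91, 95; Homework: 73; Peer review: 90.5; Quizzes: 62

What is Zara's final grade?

B

Essays: drop 55, 73.5 → average of remaining 5 = 440/5 = 88
Fieldwork (82.5) > Quizzes (62), so Quizzes counts as 82.5.
Weighted total:
  Fieldwork 82.5 × 0.1 = 8.25
  Final exam 90.5 × 0.28 = 25.34
  Reflections 60 × 0.08 = 4.8
  Essays 88 × 0.06 = 5.28
  Homework 73 × 0.11 = 8.03
  Peer review 90.5 × 0.13 = 11.765
  Quizzes 82.5 × 0.24 = 19.8
Sum = 83.265
83.265 is ≥ 82 and < 86 → B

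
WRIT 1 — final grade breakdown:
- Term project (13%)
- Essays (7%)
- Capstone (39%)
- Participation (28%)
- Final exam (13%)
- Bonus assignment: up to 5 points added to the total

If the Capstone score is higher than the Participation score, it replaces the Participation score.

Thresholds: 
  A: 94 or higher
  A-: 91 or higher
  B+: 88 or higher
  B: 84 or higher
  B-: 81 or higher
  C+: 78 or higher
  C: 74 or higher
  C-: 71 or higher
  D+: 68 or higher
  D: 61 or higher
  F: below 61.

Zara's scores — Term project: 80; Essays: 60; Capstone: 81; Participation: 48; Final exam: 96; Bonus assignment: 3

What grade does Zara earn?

Capstone (81) > Participation (48), so Participation counts as 81.
Weighted total:
  Term project 80 × 0.13 = 10.4
  Essays 60 × 0.07 = 4.2
  Capstone 81 × 0.39 = 31.59
  Participation 81 × 0.28 = 22.68
  Final exam 96 × 0.13 = 12.48
Sum = 81.35
Bonus assignment: 81.35 + 3 = 84.35
84.35 is ≥ 84 and < 88 → B

B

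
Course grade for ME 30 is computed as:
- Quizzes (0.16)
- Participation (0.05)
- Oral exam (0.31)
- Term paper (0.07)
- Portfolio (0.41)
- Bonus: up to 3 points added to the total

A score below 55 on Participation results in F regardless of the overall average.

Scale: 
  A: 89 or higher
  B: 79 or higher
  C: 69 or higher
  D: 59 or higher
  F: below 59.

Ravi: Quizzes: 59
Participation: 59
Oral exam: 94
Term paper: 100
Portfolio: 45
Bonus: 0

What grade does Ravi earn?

Participation score 59 ≥ 55: minimum met.
Weighted total:
  Quizzes 59 × 0.16 = 9.44
  Participation 59 × 0.05 = 2.95
  Oral exam 94 × 0.31 = 29.14
  Term paper 100 × 0.07 = 7
  Portfolio 45 × 0.41 = 18.45
Sum = 66.98
Bonus: 66.98 + 0 = 66.98
66.98 is ≥ 59 and < 69 → D

D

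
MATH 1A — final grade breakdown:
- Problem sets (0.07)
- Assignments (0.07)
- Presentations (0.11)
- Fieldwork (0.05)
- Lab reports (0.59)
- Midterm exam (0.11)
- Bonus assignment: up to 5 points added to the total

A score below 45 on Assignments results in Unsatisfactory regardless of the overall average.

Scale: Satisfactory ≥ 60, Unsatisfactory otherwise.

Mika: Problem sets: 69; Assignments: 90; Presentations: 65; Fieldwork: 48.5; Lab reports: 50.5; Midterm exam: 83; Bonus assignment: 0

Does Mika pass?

Assignments score 90 ≥ 45: minimum met.
Weighted total:
  Problem sets 69 × 0.07 = 4.83
  Assignments 90 × 0.07 = 6.3
  Presentations 65 × 0.11 = 7.15
  Fieldwork 48.5 × 0.05 = 2.425
  Lab reports 50.5 × 0.59 = 29.795
  Midterm exam 83 × 0.11 = 9.13
Sum = 59.63
Bonus assignment: 59.63 + 0 = 59.63
59.63 < 60 → Unsatisfactory

Unsatisfactory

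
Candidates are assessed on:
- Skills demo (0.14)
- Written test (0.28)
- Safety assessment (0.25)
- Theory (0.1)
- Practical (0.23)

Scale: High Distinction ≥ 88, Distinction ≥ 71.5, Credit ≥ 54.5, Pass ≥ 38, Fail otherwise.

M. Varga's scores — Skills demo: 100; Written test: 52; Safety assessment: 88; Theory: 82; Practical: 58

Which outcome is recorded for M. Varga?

Weighted total:
  Skills demo 100 × 0.14 = 14
  Written test 52 × 0.28 = 14.56
  Safety assessment 88 × 0.25 = 22
  Theory 82 × 0.1 = 8.2
  Practical 58 × 0.23 = 13.34
Sum = 72.1
72.1 is ≥ 71.5 and < 88 → Distinction

Distinction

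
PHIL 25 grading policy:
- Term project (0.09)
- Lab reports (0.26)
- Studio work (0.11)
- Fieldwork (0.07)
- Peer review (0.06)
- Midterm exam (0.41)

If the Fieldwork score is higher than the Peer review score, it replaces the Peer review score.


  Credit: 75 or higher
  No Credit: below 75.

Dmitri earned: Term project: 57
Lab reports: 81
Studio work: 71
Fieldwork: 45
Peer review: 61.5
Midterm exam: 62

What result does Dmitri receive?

No Credit

Fieldwork (45) ≤ Peer review (61.5), so Peer review stays at 61.5.
Weighted total:
  Term project 57 × 0.09 = 5.13
  Lab reports 81 × 0.26 = 21.06
  Studio work 71 × 0.11 = 7.81
  Fieldwork 45 × 0.07 = 3.15
  Peer review 61.5 × 0.06 = 3.69
  Midterm exam 62 × 0.41 = 25.42
Sum = 66.26
66.26 < 75 → No Credit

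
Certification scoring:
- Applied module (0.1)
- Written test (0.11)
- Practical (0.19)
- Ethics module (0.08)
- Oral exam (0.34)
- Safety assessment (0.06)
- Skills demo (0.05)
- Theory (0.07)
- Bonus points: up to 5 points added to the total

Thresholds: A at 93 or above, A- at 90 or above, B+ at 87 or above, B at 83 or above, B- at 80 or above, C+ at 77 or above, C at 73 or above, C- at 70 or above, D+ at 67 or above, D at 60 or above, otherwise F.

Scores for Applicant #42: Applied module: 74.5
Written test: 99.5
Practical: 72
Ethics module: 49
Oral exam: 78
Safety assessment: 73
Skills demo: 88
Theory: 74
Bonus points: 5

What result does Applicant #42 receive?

Weighted total:
  Applied module 74.5 × 0.1 = 7.45
  Written test 99.5 × 0.11 = 10.945
  Practical 72 × 0.19 = 13.68
  Ethics module 49 × 0.08 = 3.92
  Oral exam 78 × 0.34 = 26.52
  Safety assessment 73 × 0.06 = 4.38
  Skills demo 88 × 0.05 = 4.4
  Theory 74 × 0.07 = 5.18
Sum = 76.475
Bonus points: 76.475 + 5 = 81.475
81.475 is ≥ 80 and < 83 → B-

B-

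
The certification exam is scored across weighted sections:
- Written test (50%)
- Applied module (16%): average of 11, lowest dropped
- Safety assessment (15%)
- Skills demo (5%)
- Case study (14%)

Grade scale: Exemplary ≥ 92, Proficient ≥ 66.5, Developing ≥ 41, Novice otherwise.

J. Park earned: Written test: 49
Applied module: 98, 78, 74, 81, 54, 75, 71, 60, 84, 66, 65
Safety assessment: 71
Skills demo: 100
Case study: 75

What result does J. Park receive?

Applied module: drop 54 → average of remaining 10 = 752/10 = 75.2
Weighted total:
  Written test 49 × 0.5 = 24.5
  Applied module 75.2 × 0.16 = 12.032
  Safety assessment 71 × 0.15 = 10.65
  Skills demo 100 × 0.05 = 5
  Case study 75 × 0.14 = 10.5
Sum = 62.682
62.682 is ≥ 41 and < 66.5 → Developing

Developing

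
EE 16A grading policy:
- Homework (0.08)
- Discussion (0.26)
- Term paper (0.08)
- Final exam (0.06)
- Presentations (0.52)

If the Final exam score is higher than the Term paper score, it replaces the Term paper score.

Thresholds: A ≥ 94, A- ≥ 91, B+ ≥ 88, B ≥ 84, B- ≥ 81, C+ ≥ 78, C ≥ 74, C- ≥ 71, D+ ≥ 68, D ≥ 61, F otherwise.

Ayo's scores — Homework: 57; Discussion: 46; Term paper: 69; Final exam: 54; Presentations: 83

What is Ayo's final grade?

Final exam (54) ≤ Term paper (69), so Term paper stays at 69.
Weighted total:
  Homework 57 × 0.08 = 4.56
  Discussion 46 × 0.26 = 11.96
  Term paper 69 × 0.08 = 5.52
  Final exam 54 × 0.06 = 3.24
  Presentations 83 × 0.52 = 43.16
Sum = 68.44
68.44 is ≥ 68 and < 71 → D+

D+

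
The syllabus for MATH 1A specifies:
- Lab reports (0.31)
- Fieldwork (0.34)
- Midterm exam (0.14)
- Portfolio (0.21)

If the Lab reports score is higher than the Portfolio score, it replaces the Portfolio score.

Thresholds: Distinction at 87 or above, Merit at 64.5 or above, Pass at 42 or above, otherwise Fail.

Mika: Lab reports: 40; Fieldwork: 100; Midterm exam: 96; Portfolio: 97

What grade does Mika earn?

Merit

Lab reports (40) ≤ Portfolio (97), so Portfolio stays at 97.
Weighted total:
  Lab reports 40 × 0.31 = 12.4
  Fieldwork 100 × 0.34 = 34
  Midterm exam 96 × 0.14 = 13.44
  Portfolio 97 × 0.21 = 20.37
Sum = 80.21
80.21 is ≥ 64.5 and < 87 → Merit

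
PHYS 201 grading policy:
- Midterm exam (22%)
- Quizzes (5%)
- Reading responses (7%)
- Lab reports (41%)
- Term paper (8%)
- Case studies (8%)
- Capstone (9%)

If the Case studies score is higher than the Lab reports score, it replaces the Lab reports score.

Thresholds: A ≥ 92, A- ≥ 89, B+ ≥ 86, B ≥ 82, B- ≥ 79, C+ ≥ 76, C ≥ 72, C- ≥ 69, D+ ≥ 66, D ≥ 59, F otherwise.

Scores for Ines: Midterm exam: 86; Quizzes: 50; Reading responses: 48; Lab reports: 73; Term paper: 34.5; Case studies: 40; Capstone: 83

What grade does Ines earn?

Case studies (40) ≤ Lab reports (73), so Lab reports stays at 73.
Weighted total:
  Midterm exam 86 × 0.22 = 18.92
  Quizzes 50 × 0.05 = 2.5
  Reading responses 48 × 0.07 = 3.36
  Lab reports 73 × 0.41 = 29.93
  Term paper 34.5 × 0.08 = 2.76
  Case studies 40 × 0.08 = 3.2
  Capstone 83 × 0.09 = 7.47
Sum = 68.14
68.14 is ≥ 66 and < 69 → D+

D+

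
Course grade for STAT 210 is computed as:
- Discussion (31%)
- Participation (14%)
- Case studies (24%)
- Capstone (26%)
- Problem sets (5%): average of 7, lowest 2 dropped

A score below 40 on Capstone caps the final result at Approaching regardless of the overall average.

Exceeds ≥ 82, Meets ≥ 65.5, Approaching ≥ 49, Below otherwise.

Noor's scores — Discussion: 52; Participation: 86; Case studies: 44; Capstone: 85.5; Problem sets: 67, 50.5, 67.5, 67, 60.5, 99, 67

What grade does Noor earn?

Approaching

Problem sets: drop 50.5, 60.5 → average of remaining 5 = 367.5/5 = 73.5
Capstone score 85.5 ≥ 40: minimum met.
Weighted total:
  Discussion 52 × 0.31 = 16.12
  Participation 86 × 0.14 = 12.04
  Case studies 44 × 0.24 = 10.56
  Capstone 85.5 × 0.26 = 22.23
  Problem sets 73.5 × 0.05 = 3.675
Sum = 64.625
64.625 is ≥ 49 and < 65.5 → Approaching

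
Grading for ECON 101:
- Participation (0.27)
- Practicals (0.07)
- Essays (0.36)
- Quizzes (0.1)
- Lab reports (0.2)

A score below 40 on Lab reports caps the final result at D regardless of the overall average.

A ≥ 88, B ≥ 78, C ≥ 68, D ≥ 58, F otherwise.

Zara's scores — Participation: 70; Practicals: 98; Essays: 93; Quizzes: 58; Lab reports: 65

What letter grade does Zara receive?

Lab reports score 65 ≥ 40: minimum met.
Weighted total:
  Participation 70 × 0.27 = 18.9
  Practicals 98 × 0.07 = 6.86
  Essays 93 × 0.36 = 33.48
  Quizzes 58 × 0.1 = 5.8
  Lab reports 65 × 0.2 = 13
Sum = 78.04
78.04 is ≥ 78 and < 88 → B

B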